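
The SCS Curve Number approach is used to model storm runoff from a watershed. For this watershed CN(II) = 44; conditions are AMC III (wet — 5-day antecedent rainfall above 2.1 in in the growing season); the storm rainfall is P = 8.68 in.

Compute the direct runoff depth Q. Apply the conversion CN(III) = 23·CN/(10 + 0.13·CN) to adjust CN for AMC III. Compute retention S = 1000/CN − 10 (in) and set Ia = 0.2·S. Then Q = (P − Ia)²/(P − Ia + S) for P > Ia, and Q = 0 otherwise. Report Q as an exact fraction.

Q = 327786543/74906975 in ≈ 4.376 in

CN(III) from CN(II)=44: (23·44)/(10 + 0.13·44) = 25300/393 ≈ 64.377
Max retention: S = 1000/(25300/393) − 10 = 1400/253 in (≈ 5.534 in)
Initial abstraction Ia = S/5 = (1400/253)/5 = 280/253 ≈ 1.107 in
P − Ia = 8.680 − 1.107 = 47901/6325 ≈ 7.573 in (> 0, runoff occurs)
Q = (47901/6325)²/((47901/6325) + 1400/253) = (2294505801/40005625)/(82901/6325) = 327786543/74906975 in ≈ 4.376 in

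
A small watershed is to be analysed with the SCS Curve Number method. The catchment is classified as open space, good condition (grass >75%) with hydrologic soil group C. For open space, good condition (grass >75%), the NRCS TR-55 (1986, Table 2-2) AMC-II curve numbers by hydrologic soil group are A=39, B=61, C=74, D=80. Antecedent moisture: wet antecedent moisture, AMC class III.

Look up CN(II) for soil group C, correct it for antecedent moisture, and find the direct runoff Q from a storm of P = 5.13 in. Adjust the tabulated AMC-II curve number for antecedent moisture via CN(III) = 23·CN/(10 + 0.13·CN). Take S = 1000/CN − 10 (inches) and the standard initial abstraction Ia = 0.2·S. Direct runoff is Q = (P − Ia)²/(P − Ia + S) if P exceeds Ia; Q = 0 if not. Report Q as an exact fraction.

NRCS table: open space, good condition (grass >75%), soil group C → CN(II) = 74
CN(III) from CN(II)=74: (23·74)/(10 + 0.13·74) = 85100/981 ≈ 86.748
S = 1000/(85100/981) − 10 = 1300/851 in ≈ 1.528 in
Initial abstraction Ia = S/5 = (1300/851)/5 = 260/851 ≈ 0.306 in
Since P=5.130 > Ia=0.306: effective rainfall P−Ia = 410563/85100 in
Q = (410563/85100)²/((410563/85100) + 1300/851) = (168561976969/7242010000)/(540563/85100) = 168561976969/46001911300 in ≈ 3.664 in

Q = 168561976969/46001911300 in ≈ 3.664 in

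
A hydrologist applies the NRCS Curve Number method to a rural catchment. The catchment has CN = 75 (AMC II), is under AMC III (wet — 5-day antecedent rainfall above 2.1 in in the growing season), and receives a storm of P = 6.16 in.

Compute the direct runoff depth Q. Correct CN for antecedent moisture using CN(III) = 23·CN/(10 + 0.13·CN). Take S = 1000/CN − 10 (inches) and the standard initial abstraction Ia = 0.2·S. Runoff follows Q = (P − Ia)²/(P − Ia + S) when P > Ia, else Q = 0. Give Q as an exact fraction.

CN(III) from CN(II)=75: (23·75)/(10 + 0.13·75) = 6900/79 ≈ 87.342
Retention S: 1000/CN − 10 with CN=87.342 → S = 100/69 ≈ 1.449 in
Ia = 0.2·(100/69) = 20/69 in ≈ 0.290 in
Since P=6.160 > Ia=0.290: effective rainfall P−Ia = 10126/1725 in
Runoff Q = (P−Ia)²/(P−Ia+S) = (5.870)²/(5.870+1.449) = 51267938/10889925 ≈ 4.708 in

Q = 51267938/10889925 in ≈ 4.708 in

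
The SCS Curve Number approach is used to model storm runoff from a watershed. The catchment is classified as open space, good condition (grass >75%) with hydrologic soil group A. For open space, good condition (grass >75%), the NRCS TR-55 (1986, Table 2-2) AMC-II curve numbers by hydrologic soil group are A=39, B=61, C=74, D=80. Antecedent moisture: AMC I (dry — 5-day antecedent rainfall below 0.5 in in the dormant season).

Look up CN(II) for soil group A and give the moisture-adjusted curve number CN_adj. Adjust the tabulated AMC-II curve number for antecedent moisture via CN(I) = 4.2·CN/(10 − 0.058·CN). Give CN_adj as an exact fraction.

NRCS table: open space, good condition (grass >75%), soil group A → CN(II) = 39
CN(I) from CN(II)=39: (4.2·39)/(10 − 0.058·39) = 81900/3869 ≈ 21.168

CN_adj = 81900/3869 ≈ 21.168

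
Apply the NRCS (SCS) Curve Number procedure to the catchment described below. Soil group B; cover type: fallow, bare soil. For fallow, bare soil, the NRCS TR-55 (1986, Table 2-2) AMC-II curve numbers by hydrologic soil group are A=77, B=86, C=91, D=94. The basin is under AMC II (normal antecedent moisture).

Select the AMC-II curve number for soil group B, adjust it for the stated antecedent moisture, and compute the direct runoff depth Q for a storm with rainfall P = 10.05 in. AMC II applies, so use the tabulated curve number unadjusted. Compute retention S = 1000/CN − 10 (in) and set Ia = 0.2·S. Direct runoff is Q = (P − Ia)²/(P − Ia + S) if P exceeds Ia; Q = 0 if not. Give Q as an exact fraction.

NRCS table: fallow, bare soil, soil group B → CN(II) = 86
Average conditions: CN = 86 (no AMC adjustment).
Retention S: 1000/CN − 10 with CN=86.000 → S = 70/43 ≈ 1.628 in
Ia = 0.2·(70/43) = 14/43 in ≈ 0.326 in
Excess rainfall: 10.050 − 0.326 = 9.724 in; P > Ia so Q > 0
Q: (8363/860)² ÷ (9763/860) = 69939769/8396180 in (≈ 8.330 in)

Q = 69939769/8396180 in ≈ 8.330 in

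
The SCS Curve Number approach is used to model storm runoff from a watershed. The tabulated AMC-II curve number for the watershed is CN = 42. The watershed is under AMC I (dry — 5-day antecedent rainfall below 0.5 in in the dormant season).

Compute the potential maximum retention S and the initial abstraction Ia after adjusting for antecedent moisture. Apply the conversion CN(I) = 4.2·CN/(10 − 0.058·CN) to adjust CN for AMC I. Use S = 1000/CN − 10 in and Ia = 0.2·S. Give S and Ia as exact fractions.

S = 14500/441 in ≈ 32.880 in; Ia = 2900/441 in ≈ 6.576 in

CN(I) from CN(II)=42: (4.2·42)/(10 − 0.058·42) = 44100/1891 ≈ 23.321
Max retention: S = 1000/(44100/1891) − 10 = 14500/441 in (≈ 32.880 in)
Ia = 0.2S: 0.2·32.880 = 6.576 in (exactly 2900/441)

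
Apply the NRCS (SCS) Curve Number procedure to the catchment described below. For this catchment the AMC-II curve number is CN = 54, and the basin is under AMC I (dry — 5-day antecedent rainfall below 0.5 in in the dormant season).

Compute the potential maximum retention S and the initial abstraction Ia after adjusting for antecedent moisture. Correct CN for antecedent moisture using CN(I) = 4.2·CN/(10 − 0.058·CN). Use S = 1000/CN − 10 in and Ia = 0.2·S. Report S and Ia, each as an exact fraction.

S = 11500/567 in ≈ 20.282 in; Ia = 2300/567 in ≈ 4.056 in

Dry (AMC I): CN(I) = 4.2·54/(10 − 0.058·54) = (1134/5)/(1717/250) = 56700/1717 ≈ 33.023
Max retention: S = 1000/(56700/1717) − 10 = 11500/567 in (≈ 20.282 in)
Ia = 0.2S: 0.2·20.282 = 4.056 in (exactly 2300/567)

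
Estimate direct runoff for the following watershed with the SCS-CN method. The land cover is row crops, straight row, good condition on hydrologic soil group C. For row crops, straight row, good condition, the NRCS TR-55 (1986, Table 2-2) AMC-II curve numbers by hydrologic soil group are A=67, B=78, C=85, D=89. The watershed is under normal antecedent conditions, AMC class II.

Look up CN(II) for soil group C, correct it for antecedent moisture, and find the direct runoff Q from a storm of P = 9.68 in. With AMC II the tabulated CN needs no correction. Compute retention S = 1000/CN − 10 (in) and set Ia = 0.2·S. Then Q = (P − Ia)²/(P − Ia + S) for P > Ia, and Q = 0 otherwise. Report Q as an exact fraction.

Q = 7856648/1001725 in ≈ 7.843 in

NRCS table: row crops, straight row, good condition, soil group C → CN(II) = 85
CN(II) = 85; AMC II needs no correction.
S = 1000/85 − 10 = 30/17 in ≈ 1.765 in
Initial abstraction Ia = S/5 = (30/17)/5 = 6/17 ≈ 0.353 in
Excess rainfall: 9.680 − 0.353 = 9.327 in; P > Ia so Q > 0
Runoff Q = (P−Ia)²/(P−Ia+S) = (9.327)²/(9.327+1.765) = 7856648/1001725 ≈ 7.843 in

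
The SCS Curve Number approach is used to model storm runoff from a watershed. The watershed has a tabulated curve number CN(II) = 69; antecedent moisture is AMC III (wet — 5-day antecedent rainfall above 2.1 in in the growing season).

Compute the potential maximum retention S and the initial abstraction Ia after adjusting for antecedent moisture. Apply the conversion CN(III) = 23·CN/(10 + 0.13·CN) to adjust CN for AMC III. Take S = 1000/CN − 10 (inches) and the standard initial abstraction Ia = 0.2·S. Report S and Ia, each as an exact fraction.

S = 3100/1587 in ≈ 1.953 in; Ia = 620/1587 in ≈ 0.391 in

Adjust CN=69 to AMC III: 23·69/(10 + 0.13·69) → 1587 ÷ (1897/100) = 158700/1897 ≈ 83.658
Max retention: S = 1000/(158700/1897) − 10 = 3100/1587 in (≈ 1.953 in)
Ia = 0.2S: 0.2·1.953 = 0.391 in (exactly 620/1587)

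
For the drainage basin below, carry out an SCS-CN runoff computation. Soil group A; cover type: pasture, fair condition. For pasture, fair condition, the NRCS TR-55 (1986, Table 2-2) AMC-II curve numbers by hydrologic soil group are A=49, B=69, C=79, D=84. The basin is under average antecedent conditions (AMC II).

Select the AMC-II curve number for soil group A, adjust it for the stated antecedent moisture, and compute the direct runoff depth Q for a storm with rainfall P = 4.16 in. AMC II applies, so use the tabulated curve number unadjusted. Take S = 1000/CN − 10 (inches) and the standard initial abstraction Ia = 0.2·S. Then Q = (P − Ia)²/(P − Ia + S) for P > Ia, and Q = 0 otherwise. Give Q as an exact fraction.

Q = 1620529/4684400 in ≈ 0.346 in

NRCS table: pasture, fair condition, soil group A → CN(II) = 49
AMC II — tabulated CN = 49 applies directly.
Max retention: S = 1000/49 − 10 = 510/49 in (≈ 10.408 in)
Ia = 0.2S: 0.2·10.408 = 2.082 in (exactly 102/49)
P − Ia = 4.160 − 2.082 = 2546/1225 ≈ 2.078 in (> 0, runoff occurs)
Q = (2546/1225)²/((2546/1225) + 510/49) = (6482116/1500625)/(15296/1225) = 1620529/4684400 in ≈ 0.346 in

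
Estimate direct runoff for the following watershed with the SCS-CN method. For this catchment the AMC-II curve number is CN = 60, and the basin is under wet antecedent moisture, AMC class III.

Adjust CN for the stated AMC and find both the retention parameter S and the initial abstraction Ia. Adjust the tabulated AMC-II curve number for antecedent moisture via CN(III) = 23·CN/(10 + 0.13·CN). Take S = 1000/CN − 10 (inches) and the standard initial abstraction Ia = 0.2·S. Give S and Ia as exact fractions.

S = 200/69 in ≈ 2.899 in; Ia = 40/69 in ≈ 0.580 in

Wet (AMC III): CN(III) = 23·60/(10 + 0.13·60) = 1380/(89/5) = 6900/89 ≈ 77.528
Retention S: 1000/CN − 10 with CN=77.528 → S = 200/69 ≈ 2.899 in
Initial abstraction Ia = S/5 = (200/69)/5 = 40/69 ≈ 0.580 in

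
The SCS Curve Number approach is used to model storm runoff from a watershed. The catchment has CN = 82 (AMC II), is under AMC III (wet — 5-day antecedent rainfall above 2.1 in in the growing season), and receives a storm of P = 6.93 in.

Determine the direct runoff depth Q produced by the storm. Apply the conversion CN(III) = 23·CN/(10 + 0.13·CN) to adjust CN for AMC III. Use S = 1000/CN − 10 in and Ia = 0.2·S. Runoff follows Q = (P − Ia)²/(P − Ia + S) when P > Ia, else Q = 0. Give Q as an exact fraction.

CN(III) from CN(II)=82: (23·82)/(10 + 0.13·82) = 94300/1033 ≈ 91.288
Retention S: 1000/CN − 10 with CN=91.288 → S = 900/943 ≈ 0.954 in
Initial abstraction Ia = S/5 = (900/943)/5 = 180/943 ≈ 0.191 in
Since P=6.930 > Ia=0.191: effective rainfall P−Ia = 635499/94300 in
Q = (635499/94300)²/((635499/94300) + 900/943) = (403858979001/8892490000)/(725499/94300) = 44873219889/7601617300 in ≈ 5.903 in

Q = 44873219889/7601617300 in ≈ 5.903 in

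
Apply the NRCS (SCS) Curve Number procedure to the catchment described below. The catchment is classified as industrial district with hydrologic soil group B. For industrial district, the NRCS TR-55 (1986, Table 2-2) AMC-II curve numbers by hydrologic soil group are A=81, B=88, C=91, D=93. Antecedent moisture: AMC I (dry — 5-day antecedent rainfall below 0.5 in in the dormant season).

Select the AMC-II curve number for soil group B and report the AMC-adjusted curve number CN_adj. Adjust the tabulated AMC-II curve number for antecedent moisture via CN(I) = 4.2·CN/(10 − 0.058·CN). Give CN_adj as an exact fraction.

CN_adj = 3850/51 ≈ 75.490

NRCS table: industrial district, soil group B → CN(II) = 88
Adjust CN=88 to AMC I: 4.2·88/(10 − 0.058·88) → (1848/5) ÷ (612/125) = 3850/51 ≈ 75.490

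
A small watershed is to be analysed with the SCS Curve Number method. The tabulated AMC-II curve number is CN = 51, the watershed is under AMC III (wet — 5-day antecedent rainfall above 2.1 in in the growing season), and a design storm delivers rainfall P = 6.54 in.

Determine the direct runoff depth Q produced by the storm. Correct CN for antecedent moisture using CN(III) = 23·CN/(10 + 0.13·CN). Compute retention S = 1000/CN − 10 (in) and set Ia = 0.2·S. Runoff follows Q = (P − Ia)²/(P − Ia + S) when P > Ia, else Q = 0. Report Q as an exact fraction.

Q = 111937754041/33991839150 in ≈ 3.293 in

Wet (AMC III): CN(III) = 23·51/(10 + 0.13·51) = 1173/(1663/100) = 117300/1663 ≈ 70.535
S = 1000/(117300/1663) − 10 = 4900/1173 in ≈ 4.177 in
Ia = 0.2·(4900/1173) = 980/1173 in ≈ 0.835 in
P − Ia = 6.540 − 0.835 = 334571/58650 ≈ 5.705 in (> 0, runoff occurs)
Runoff Q = (P−Ia)²/(P−Ia+S) = (5.705)²/(5.705+4.177) = 111937754041/33991839150 ≈ 3.293 in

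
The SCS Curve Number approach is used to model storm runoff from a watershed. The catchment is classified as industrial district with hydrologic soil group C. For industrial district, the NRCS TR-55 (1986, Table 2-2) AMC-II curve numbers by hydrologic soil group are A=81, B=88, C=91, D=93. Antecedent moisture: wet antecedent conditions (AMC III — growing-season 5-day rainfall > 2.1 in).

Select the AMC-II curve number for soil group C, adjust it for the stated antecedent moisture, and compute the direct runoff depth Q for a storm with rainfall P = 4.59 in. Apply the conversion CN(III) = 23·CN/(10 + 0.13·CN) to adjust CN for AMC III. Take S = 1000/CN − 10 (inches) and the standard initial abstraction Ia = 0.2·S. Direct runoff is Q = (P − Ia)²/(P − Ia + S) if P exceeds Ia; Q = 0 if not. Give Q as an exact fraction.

Q = 98739864441/24015709900 in ≈ 4.111 in

NRCS table: industrial district, soil group C → CN(II) = 91
CN(III) from CN(II)=91: (23·91)/(10 + 0.13·91) = 209300/2183 ≈ 95.877
Retention S: 1000/CN − 10 with CN=95.877 → S = 900/2093 ≈ 0.430 in
Initial abstraction Ia = S/5 = (900/2093)/5 = 180/2093 ≈ 0.086 in
Since P=4.590 > Ia=0.086: effective rainfall P−Ia = 942687/209300 in
Q = (942687/209300)²/((942687/209300) + 900/2093) = (888658779969/43806490000)/(1032687/209300) = 98739864441/24015709900 in ≈ 4.111 in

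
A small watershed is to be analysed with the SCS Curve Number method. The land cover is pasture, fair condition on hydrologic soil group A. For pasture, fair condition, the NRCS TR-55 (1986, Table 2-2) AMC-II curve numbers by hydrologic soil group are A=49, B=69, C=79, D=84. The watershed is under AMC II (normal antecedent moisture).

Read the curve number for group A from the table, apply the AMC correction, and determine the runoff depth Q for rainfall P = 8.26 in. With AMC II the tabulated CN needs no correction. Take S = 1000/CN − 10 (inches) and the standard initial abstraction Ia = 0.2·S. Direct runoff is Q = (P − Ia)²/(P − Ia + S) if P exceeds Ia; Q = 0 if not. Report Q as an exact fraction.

Q = 229128769/99560650 in ≈ 2.301 in

NRCS table: pasture, fair condition, soil group A → CN(II) = 49
AMC II — tabulated CN = 49 applies directly.
S = 1000/49 − 10 = 510/49 in ≈ 10.408 in
Initial abstraction Ia = S/5 = (510/49)/5 = 102/49 ≈ 2.082 in
Since P=8.260 > Ia=2.082: effective rainfall P−Ia = 15137/2450 in
Q: (15137/2450)² ÷ (40637/2450) = 229128769/99560650 in (≈ 2.301 in)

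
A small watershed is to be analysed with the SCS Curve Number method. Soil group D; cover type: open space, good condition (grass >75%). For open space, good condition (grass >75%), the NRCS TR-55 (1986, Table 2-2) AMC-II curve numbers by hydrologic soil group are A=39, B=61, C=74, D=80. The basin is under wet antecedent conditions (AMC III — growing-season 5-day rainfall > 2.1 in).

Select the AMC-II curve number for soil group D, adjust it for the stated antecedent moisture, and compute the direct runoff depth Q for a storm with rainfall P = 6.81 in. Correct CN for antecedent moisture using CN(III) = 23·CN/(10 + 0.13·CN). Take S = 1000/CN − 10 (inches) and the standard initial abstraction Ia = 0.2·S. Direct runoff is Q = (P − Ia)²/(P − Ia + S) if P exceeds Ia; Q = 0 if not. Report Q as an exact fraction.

NRCS table: open space, good condition (grass >75%), soil group D → CN(II) = 80
CN(III) from CN(II)=80: (23·80)/(10 + 0.13·80) = 4600/51 ≈ 90.196
S = 1000/(4600/51) − 10 = 25/23 in ≈ 1.087 in
Initial abstraction Ia = S/5 = (25/23)/5 = 5/23 ≈ 0.217 in
Excess rainfall: 6.810 − 0.217 = 6.593 in; P > Ia so Q > 0
Q: (15163/2300)² ÷ (17663/2300) = 229916569/40624900 in (≈ 5.659 in)

Q = 229916569/40624900 in ≈ 5.659 in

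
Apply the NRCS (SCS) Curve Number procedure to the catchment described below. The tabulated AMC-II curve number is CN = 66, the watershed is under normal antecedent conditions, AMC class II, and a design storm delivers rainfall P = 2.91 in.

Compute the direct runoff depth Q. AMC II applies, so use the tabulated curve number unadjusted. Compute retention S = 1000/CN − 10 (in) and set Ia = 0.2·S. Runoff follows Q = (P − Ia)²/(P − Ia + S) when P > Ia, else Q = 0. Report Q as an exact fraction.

Q = 38477209/76569900 in ≈ 0.503 in

Average conditions: CN = 66 (no AMC adjustment).
Max retention: S = 1000/66 − 10 = 170/33 in (≈ 5.152 in)
Ia = 0.2S: 0.2·5.152 = 1.030 in (exactly 34/33)
P − Ia = 2.910 − 1.030 = 6203/3300 ≈ 1.880 in (> 0, runoff occurs)
Q: (6203/3300)² ÷ (23203/3300) = 38477209/76569900 in (≈ 0.503 in)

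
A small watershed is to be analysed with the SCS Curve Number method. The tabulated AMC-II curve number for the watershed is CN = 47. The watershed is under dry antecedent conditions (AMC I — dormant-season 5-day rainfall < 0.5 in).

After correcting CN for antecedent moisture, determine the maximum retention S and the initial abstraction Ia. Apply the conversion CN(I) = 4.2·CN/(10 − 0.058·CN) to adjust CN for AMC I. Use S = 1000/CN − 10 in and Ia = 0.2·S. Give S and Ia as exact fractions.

Adjust CN=47 to AMC I: 4.2·47/(10 − 0.058·47) → (987/5) ÷ (3637/500) = 98700/3637 ≈ 27.138
S = 1000/(98700/3637) − 10 = 26500/987 in ≈ 26.849 in
Initial abstraction Ia = S/5 = (26500/987)/5 = 5300/987 ≈ 5.370 in

S = 26500/987 in ≈ 26.849 in; Ia = 5300/987 in ≈ 5.370 in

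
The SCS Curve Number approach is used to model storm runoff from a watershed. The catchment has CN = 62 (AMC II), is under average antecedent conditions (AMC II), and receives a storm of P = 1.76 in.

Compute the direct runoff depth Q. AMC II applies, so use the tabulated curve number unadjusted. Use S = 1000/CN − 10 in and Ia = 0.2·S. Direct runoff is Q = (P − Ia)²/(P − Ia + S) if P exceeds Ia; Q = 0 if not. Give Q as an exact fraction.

Q = 42849/1000525 in ≈ 0.043 in

CN(II) = 62; AMC II needs no correction.
Max retention: S = 1000/62 − 10 = 190/31 in (≈ 6.129 in)
Ia = 0.2S: 0.2·6.129 = 1.226 in (exactly 38/31)
Excess rainfall: 1.760 − 1.226 = 0.534 in; P > Ia so Q > 0
Q = (414/775)²/((414/775) + 190/31) = (171396/600625)/(5164/775) = 42849/1000525 in ≈ 0.043 in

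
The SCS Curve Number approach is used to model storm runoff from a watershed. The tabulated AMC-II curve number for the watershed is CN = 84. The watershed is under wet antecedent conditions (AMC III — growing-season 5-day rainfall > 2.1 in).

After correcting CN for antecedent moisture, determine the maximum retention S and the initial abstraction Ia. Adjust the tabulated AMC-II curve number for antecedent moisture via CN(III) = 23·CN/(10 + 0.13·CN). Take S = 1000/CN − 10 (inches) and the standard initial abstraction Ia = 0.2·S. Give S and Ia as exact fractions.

Adjust CN=84 to AMC III: 23·84/(10 + 0.13·84) → 1932 ÷ (523/25) = 48300/523 ≈ 92.352
S = 1000/(48300/523) − 10 = 400/483 in ≈ 0.828 in
Ia = 0.2S: 0.2·0.828 = 0.166 in (exactly 80/483)

S = 400/483 in ≈ 0.828 in; Ia = 80/483 in ≈ 0.166 in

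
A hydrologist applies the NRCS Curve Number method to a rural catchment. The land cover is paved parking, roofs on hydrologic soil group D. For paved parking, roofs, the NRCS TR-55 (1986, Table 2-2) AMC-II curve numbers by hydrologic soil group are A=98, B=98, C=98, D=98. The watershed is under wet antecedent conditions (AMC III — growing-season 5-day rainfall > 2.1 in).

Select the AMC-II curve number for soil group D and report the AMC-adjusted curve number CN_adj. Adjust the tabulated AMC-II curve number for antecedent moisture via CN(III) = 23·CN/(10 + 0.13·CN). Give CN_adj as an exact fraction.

NRCS table: paved parking, roofs, soil group D → CN(II) = 98
Adjust CN=98 to AMC III: 23·98/(10 + 0.13·98) → 2254 ÷ (1137/50) = 112700/1137 ≈ 99.120

CN_adj = 112700/1137 ≈ 99.120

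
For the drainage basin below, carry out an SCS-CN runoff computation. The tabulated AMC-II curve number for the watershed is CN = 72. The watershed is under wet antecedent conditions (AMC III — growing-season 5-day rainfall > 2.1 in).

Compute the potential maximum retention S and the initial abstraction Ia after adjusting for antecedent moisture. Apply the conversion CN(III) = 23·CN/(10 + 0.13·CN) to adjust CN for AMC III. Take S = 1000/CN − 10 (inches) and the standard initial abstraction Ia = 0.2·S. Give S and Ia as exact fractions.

Adjust CN=72 to AMC III: 23·72/(10 + 0.13·72) → 1656 ÷ (484/25) = 10350/121 ≈ 85.537
S = 1000/(10350/121) − 10 = 350/207 in ≈ 1.691 in
Ia = 0.2S: 0.2·1.691 = 0.338 in (exactly 70/207)

S = 350/207 in ≈ 1.691 in; Ia = 70/207 in ≈ 0.338 in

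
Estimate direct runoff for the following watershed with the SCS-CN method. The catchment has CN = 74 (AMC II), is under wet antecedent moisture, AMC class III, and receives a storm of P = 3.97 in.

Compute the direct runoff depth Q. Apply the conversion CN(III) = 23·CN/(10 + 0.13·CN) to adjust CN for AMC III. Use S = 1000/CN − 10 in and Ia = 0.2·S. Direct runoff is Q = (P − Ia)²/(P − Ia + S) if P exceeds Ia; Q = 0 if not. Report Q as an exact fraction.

Q = 97248551409/37601179700 in ≈ 2.586 in

CN(III) from CN(II)=74: (23·74)/(10 + 0.13·74) = 85100/981 ≈ 86.748
Max retention: S = 1000/(85100/981) − 10 = 1300/851 in (≈ 1.528 in)
Ia = 0.2·(1300/851) = 260/851 in ≈ 0.306 in
P − Ia = 3.970 − 0.306 = 311847/85100 ≈ 3.664 in (> 0, runoff occurs)
Q = (311847/85100)²/((311847/85100) + 1300/851) = (97248551409/7242010000)/(441847/85100) = 97248551409/37601179700 in ≈ 2.586 in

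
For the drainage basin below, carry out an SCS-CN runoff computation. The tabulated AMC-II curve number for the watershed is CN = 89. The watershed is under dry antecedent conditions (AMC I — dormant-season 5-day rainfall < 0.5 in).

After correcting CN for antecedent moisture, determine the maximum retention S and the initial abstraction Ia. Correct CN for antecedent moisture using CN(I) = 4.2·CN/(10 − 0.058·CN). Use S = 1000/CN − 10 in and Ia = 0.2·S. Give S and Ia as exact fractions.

CN(I) from CN(II)=89: (4.2·89)/(10 − 0.058·89) = 186900/2419 ≈ 77.263
Retention S: 1000/CN − 10 with CN=77.263 → S = 5500/1869 ≈ 2.943 in
Ia = 0.2S: 0.2·2.943 = 0.589 in (exactly 1100/1869)

S = 5500/1869 in ≈ 2.943 in; Ia = 1100/1869 in ≈ 0.589 in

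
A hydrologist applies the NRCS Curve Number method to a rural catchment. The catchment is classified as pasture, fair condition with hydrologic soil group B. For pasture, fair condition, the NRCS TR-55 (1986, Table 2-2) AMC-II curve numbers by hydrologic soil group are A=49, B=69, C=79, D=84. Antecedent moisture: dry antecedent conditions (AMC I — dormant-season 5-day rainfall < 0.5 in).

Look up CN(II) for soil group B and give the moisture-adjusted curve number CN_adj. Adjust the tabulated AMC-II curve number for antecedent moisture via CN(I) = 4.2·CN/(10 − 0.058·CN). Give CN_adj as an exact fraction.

CN_adj = 144900/2999 ≈ 48.316

NRCS table: pasture, fair condition, soil group B → CN(II) = 69
CN(I) from CN(II)=69: (4.2·69)/(10 − 0.058·69) = 144900/2999 ≈ 48.316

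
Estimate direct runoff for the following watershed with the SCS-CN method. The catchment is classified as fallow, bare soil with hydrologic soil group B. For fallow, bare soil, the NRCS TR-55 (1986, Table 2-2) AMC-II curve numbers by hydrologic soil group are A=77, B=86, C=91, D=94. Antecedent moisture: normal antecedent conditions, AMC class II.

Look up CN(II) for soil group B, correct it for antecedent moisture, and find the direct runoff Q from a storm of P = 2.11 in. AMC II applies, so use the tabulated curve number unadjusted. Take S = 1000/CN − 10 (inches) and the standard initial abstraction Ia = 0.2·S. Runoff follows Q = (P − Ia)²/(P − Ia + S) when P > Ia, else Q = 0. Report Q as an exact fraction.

NRCS table: fallow, bare soil, soil group B → CN(II) = 86
CN(II) = 86; AMC II needs no correction.
Retention S: 1000/CN − 10 with CN=86.000 → S = 70/43 ≈ 1.628 in
Ia = 0.2S: 0.2·1.628 = 0.326 in (exactly 14/43)
Excess rainfall: 2.110 − 0.326 = 1.784 in; P > Ia so Q > 0
Q: (7673/4300)² ÷ (14673/4300) = 58874929/63093900 in (≈ 0.933 in)

Q = 58874929/63093900 in ≈ 0.933 in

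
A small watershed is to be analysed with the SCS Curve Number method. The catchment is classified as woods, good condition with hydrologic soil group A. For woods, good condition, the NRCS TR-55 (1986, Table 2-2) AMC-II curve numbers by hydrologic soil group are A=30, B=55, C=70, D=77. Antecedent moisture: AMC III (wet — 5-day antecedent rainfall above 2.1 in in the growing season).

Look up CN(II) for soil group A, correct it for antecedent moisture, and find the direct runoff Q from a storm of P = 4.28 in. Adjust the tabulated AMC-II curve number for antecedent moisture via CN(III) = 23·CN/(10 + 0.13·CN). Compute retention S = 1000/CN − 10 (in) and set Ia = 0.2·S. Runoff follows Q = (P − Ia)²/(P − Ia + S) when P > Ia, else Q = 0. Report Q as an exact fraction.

Q = 15077689/36885675 in ≈ 0.409 in

NRCS table: woods, good condition, soil group A → CN(II) = 30
Adjust CN=30 to AMC III: 23·30/(10 + 0.13·30) → 690 ÷ (139/10) = 6900/139 ≈ 49.640
S = 1000/(6900/139) − 10 = 700/69 in ≈ 10.145 in
Initial abstraction Ia = S/5 = (700/69)/5 = 140/69 ≈ 2.029 in
Excess rainfall: 4.280 − 2.029 = 2.251 in; P > Ia so Q > 0
Q: (3883/1725)² ÷ (21383/1725) = 15077689/36885675 in (≈ 0.409 in)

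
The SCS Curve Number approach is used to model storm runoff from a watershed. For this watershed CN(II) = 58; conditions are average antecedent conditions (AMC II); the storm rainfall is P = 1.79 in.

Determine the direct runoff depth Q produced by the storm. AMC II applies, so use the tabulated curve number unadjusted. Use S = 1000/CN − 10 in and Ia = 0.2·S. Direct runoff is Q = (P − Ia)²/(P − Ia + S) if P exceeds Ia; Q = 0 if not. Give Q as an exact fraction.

AMC II — tabulated CN = 58 applies directly.
S = 1000/58 − 10 = 210/29 in ≈ 7.241 in
Ia = 0.2S: 0.2·7.241 = 1.448 in (exactly 42/29)
Since P=1.790 > Ia=1.448: effective rainfall P−Ia = 991/2900 in
Q: (991/2900)² ÷ (21991/2900) = 982081/63773900 in (≈ 0.015 in)

Q = 982081/63773900 in ≈ 0.015 in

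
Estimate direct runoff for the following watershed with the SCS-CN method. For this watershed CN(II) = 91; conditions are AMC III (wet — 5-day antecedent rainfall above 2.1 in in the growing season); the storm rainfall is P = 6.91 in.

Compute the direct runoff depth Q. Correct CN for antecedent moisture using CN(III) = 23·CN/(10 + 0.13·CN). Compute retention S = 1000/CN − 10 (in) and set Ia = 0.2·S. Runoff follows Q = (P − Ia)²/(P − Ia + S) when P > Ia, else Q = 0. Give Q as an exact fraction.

CN(III) from CN(II)=91: (23·91)/(10 + 0.13·91) = 209300/2183 ≈ 95.877
S = 1000/(209300/2183) − 10 = 900/2093 in ≈ 0.430 in
Ia = 0.2·(900/2093) = 180/2093 in ≈ 0.086 in
Excess rainfall: 6.910 − 0.086 = 6.824 in; P > Ia so Q > 0
Q = (1428263/209300)²/((1428263/209300) + 900/2093) = (2039935197169/43806490000)/(1518263/209300) = 2039935197169/317772445900 in ≈ 6.419 in

Q = 2039935197169/317772445900 in ≈ 6.419 in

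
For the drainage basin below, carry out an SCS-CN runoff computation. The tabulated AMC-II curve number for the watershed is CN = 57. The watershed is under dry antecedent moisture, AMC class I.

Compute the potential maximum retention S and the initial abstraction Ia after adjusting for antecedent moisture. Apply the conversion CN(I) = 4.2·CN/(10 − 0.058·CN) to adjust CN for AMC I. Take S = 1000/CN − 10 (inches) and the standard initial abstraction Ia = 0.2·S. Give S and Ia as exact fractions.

S = 21500/1197 in ≈ 17.962 in; Ia = 4300/1197 in ≈ 3.592 in

Adjust CN=57 to AMC I: 4.2·57/(10 − 0.058·57) → (1197/5) ÷ (3347/500) = 119700/3347 ≈ 35.763
Max retention: S = 1000/(119700/3347) − 10 = 21500/1197 in (≈ 17.962 in)
Initial abstraction Ia = S/5 = (21500/1197)/5 = 4300/1197 ≈ 3.592 in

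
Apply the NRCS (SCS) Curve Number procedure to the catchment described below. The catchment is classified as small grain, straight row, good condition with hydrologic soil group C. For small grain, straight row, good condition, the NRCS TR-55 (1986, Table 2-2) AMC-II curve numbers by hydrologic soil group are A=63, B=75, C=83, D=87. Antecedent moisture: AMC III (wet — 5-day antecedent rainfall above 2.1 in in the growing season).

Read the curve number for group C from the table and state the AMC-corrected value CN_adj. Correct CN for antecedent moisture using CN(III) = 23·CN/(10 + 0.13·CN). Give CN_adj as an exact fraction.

NRCS table: small grain, straight row, good condition, soil group C → CN(II) = 83
CN(III) from CN(II)=83: (23·83)/(10 + 0.13·83) = 190900/2079 ≈ 91.823

CN_adj = 190900/2079 ≈ 91.823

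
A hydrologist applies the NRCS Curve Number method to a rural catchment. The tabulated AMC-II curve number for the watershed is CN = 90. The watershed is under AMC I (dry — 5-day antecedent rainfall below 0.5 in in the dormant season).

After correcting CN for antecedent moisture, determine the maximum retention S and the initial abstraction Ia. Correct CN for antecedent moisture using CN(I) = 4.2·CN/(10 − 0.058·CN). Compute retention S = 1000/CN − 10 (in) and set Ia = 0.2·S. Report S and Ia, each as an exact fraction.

CN(I) from CN(II)=90: (4.2·90)/(10 − 0.058·90) = 18900/239 ≈ 79.079
Max retention: S = 1000/(18900/239) − 10 = 500/189 in (≈ 2.646 in)
Ia = 0.2·(500/189) = 100/189 in ≈ 0.529 in

S = 500/189 in ≈ 2.646 in; Ia = 100/189 in ≈ 0.529 in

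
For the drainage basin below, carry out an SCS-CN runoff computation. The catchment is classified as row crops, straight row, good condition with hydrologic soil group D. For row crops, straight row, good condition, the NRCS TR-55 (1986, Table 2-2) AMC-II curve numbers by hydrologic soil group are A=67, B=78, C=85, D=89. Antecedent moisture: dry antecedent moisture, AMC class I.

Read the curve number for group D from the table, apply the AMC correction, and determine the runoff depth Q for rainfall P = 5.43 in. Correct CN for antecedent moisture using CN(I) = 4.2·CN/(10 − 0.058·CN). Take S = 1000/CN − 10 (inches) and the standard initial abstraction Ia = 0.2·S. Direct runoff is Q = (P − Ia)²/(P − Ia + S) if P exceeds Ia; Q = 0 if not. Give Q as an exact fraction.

NRCS table: row crops, straight row, good condition, soil group D → CN(II) = 89
CN(I) from CN(II)=89: (4.2·89)/(10 − 0.058·89) = 186900/2419 ≈ 77.263
Retention S: 1000/CN − 10 with CN=77.263 → S = 5500/1869 ≈ 2.943 in
Initial abstraction Ia = S/5 = (5500/1869)/5 = 1100/1869 ≈ 0.589 in
P − Ia = 5.430 − 0.589 = 904867/186900 ≈ 4.841 in (> 0, runoff occurs)
Q: (904867/186900)² ÷ (1454867/186900) = 818784287689/271914642300 in (≈ 3.011 in)

Q = 818784287689/271914642300 in ≈ 3.011 in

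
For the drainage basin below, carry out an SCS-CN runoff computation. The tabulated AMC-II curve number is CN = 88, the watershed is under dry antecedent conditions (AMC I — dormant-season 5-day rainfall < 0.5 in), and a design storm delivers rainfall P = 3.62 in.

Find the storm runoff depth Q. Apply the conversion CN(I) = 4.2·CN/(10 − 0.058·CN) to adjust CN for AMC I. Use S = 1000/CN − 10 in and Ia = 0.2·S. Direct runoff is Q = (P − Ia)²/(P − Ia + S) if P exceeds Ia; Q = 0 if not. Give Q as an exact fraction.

CN(I) from CN(II)=88: (4.2·88)/(10 − 0.058·88) = 3850/51 ≈ 75.490
Max retention: S = 1000/(3850/51) − 10 = 250/77 in (≈ 3.247 in)
Ia = 0.2·(250/77) = 50/77 in ≈ 0.649 in
P − Ia = 3.620 − 0.649 = 11437/3850 ≈ 2.971 in (> 0, runoff occurs)
Runoff Q = (P−Ia)²/(P−Ia+S) = (2.971)²/(2.971+3.247) = 130804969/92157450 ≈ 1.419 in

Q = 130804969/92157450 in ≈ 1.419 in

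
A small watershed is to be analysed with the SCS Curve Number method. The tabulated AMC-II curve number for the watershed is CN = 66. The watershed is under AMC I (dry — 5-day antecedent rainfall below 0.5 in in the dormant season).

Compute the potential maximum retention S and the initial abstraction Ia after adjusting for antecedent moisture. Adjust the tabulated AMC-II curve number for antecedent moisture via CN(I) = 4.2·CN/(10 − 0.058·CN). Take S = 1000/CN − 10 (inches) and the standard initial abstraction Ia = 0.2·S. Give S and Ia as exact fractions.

Adjust CN=66 to AMC I: 4.2·66/(10 − 0.058·66) → (1386/5) ÷ (1543/250) = 69300/1543 ≈ 44.913
Retention S: 1000/CN − 10 with CN=44.913 → S = 8500/693 ≈ 12.266 in
Ia = 0.2·(8500/693) = 1700/693 in ≈ 2.453 in

S = 8500/693 in ≈ 12.266 in; Ia = 1700/693 in ≈ 2.453 in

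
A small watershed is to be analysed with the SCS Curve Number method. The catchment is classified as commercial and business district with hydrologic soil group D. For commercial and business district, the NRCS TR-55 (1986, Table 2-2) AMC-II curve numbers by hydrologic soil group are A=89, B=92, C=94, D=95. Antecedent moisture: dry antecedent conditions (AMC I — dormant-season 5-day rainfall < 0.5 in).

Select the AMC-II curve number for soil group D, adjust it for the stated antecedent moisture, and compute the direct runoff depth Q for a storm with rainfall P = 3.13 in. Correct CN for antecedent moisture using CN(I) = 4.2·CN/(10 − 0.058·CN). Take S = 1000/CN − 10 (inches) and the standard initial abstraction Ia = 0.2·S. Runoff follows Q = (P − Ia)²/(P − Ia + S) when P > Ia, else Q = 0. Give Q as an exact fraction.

NRCS table: commercial and business district, soil group D → CN(II) = 95
Dry (AMC I): CN(I) = 4.2·95/(10 − 0.058·95) = 399/(449/100) = 39900/449 ≈ 88.864
Retention S: 1000/CN − 10 with CN=88.864 → S = 500/399 ≈ 1.253 in
Initial abstraction Ia = S/5 = (500/399)/5 = 100/399 ≈ 0.251 in
P − Ia = 3.130 − 0.251 = 114887/39900 ≈ 2.879 in (> 0, runoff occurs)
Q = (114887/39900)²/((114887/39900) + 500/399) = (13199022769/1592010000)/(164887/39900) = 13199022769/6578991300 in ≈ 2.006 in

Q = 13199022769/6578991300 in ≈ 2.006 in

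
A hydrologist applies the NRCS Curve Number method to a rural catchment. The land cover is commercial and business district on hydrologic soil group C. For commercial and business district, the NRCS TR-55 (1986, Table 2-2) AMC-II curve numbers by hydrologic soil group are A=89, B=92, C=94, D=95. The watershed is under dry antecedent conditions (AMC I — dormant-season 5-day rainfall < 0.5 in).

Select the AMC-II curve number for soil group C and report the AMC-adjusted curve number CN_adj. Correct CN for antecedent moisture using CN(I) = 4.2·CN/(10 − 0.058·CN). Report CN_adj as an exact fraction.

NRCS table: commercial and business district, soil group C → CN(II) = 94
CN(I) from CN(II)=94: (4.2·94)/(10 − 0.058·94) = 32900/379 ≈ 86.807

CN_adj = 32900/379 ≈ 86.807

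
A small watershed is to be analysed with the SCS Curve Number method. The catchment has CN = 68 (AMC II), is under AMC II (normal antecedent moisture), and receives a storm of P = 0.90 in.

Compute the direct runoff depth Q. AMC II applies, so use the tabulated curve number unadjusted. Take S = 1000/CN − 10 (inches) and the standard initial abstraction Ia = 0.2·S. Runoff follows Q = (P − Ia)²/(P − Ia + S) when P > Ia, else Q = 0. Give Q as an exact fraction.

Average conditions: CN = 68 (no AMC adjustment).
Max retention: S = 1000/68 − 10 = 80/17 in (≈ 4.706 in)
Initial abstraction Ia = S/5 = (80/17)/5 = 16/17 ≈ 0.941 in
P = 0.900 ≤ Ia = 0.941 in: entire storm abstracted, Q = 0.

Q = 0 in ≈ 0.000 in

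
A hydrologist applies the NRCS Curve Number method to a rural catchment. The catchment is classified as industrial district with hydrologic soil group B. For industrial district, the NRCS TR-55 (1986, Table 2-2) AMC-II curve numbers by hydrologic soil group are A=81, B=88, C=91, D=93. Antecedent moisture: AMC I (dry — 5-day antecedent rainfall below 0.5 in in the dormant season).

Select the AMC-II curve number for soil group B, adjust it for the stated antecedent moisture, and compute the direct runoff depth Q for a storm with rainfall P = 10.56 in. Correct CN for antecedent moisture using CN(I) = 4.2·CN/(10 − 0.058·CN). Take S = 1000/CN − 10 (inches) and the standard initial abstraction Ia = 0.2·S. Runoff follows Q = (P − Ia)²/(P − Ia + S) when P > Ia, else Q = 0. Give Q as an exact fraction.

NRCS table: industrial district, soil group B → CN(II) = 88
CN(I) from CN(II)=88: (4.2·88)/(10 − 0.058·88) = 3850/51 ≈ 75.490
Retention S: 1000/CN − 10 with CN=75.490 → S = 250/77 ≈ 3.247 in
Initial abstraction Ia = S/5 = (250/77)/5 = 50/77 ≈ 0.649 in
P − Ia = 10.560 − 0.649 = 19078/1925 ≈ 9.911 in (> 0, runoff occurs)
Q = (19078/1925)²/((19078/1925) + 250/77) = (363970084/3705625)/(25328/1925) = 90992521/12189100 in ≈ 7.465 in

Q = 90992521/12189100 in ≈ 7.465 in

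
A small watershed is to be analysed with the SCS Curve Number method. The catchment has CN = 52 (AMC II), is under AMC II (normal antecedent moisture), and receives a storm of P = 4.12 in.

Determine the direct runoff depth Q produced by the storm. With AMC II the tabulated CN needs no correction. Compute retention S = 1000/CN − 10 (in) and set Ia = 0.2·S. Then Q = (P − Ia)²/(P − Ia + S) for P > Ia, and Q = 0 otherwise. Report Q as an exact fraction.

AMC II — tabulated CN = 52 applies directly.
Retention S: 1000/CN − 10 with CN=52.000 → S = 120/13 ≈ 9.231 in
Initial abstraction Ia = S/5 = (120/13)/5 = 24/13 ≈ 1.846 in
P − Ia = 4.120 − 1.846 = 739/325 ≈ 2.274 in (> 0, runoff occurs)
Runoff Q = (P−Ia)²/(P−Ia+S) = (2.274)²/(2.274+9.231) = 546121/1215175 ≈ 0.449 in

Q = 546121/1215175 in ≈ 0.449 in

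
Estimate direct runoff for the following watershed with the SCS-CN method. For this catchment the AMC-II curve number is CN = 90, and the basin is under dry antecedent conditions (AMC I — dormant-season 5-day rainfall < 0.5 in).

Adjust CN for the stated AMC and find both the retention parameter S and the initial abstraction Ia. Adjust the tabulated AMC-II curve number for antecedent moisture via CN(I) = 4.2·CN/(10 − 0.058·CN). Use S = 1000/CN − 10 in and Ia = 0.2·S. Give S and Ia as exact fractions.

Dry (AMC I): CN(I) = 4.2·90/(10 − 0.058·90) = 378/(239/50) = 18900/239 ≈ 79.079
S = 1000/(18900/239) − 10 = 500/189 in ≈ 2.646 in
Initial abstraction Ia = S/5 = (500/189)/5 = 100/189 ≈ 0.529 in

S = 500/189 in ≈ 2.646 in; Ia = 100/189 in ≈ 0.529 in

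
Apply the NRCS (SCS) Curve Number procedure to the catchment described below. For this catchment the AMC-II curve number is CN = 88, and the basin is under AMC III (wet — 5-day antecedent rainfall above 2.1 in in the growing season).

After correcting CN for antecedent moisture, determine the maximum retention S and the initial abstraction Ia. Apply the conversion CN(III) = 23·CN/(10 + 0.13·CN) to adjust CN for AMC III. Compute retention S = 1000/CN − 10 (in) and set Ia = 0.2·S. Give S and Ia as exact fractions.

S = 150/253 in ≈ 0.593 in; Ia = 30/253 in ≈ 0.119 in

Adjust CN=88 to AMC III: 23·88/(10 + 0.13·88) → 2024 ÷ (536/25) = 6325/67 ≈ 94.403
Retention S: 1000/CN − 10 with CN=94.403 → S = 150/253 ≈ 0.593 in
Ia = 0.2S: 0.2·0.593 = 0.119 in (exactly 30/253)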